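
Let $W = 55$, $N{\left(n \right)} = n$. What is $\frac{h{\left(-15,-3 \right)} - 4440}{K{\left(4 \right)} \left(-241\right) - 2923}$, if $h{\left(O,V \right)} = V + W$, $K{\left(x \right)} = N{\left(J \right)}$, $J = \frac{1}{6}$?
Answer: $\frac{26328}{17779} \approx 1.4808$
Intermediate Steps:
$J = \frac{1}{6} \approx 0.16667$
$K{\left(x \right)} = \frac{1}{6}$
$h{\left(O,V \right)} = 55 + V$ ($h{\left(O,V \right)} = V + 55 = 55 + V$)
$\frac{h{\left(-15,-3 \right)} - 4440}{K{\left(4 \right)} \left(-241\right) - 2923} = \frac{\left(55 - 3\right) - 4440}{\frac{1}{6} \left(-241\right) - 2923} = \frac{52 - 4440}{- \frac{241}{6} - 2923} = - \frac{4388}{- \frac{17779}{6}} = \left(-4388\right) \left(- \frac{6}{17779}\right) = \frac{26328}{17779}$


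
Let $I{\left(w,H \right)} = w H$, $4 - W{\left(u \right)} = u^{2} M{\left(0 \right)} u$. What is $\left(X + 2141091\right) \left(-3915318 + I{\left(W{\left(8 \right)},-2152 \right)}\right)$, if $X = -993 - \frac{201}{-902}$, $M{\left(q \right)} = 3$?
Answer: $- \frac{596922090144519}{451} \approx -1.3236 \cdot 10^{12}$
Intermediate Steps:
$W{\left(u \right)} = 4 - 3 u^{3}$ ($W{\left(u \right)} = 4 - u^{2} \cdot 3 u = 4 - 3 u^{2} u = 4 - 3 u^{3}$)
$I{\left(w,H \right)} = H w$
$X = - \frac{895485}{902}$ ($X = -993 - - \frac{201}{902} = -993 + \frac{201}{902} = - \frac{895485}{902} \approx -992.78$)
$\left(X + 2141091\right) \left(-3915318 + I{\left(W{\left(8 \right)},-2152 \right)}\right) = \left(- \frac{895485}{902} + 2141091\right) \left(-3915318 - 2152 \left(4 - 3 \cdot 8^{3}\right)\right) = \frac{1930368597 \left(-3915318 - 2152 \left(4 - 1536\right)\right)}{902} = \frac{1930368597 \left(-3915318 - -3296864\right)}{902} = \frac{1930368597 \left(-3915318 + 3296864\right)}{902} = \frac{1930368597}{902} \left(-618454\right) = - \frac{596922090144519}{451}$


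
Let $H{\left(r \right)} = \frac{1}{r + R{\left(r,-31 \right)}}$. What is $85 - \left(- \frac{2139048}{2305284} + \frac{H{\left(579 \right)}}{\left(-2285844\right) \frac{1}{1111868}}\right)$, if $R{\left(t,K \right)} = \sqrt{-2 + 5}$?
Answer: $\frac{1054144537010626711}{12267661191408942} - \frac{277967 \sqrt{3}}{191575442718} \approx 85.929$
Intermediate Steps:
$R{\left(t,K \right)} = \sqrt{3}$
$H{\left(r \right)} = \frac{1}{r + \sqrt{3}}$
$85 - \left(- \frac{2139048}{2305284} + \frac{H{\left(579 \right)}}{\left(-2285844\right) \frac{1}{1111868}}\right) = 85 - \left(- \frac{2139048}{2305284} + \frac{1}{\left(579 + \sqrt{3}\right) \left(- \frac{2285844}{1111868}\right)}\right) = 85 - \left(\left(-2139048\right) \frac{1}{2305284} + \frac{1}{\left(579 + \sqrt{3}\right) \left(\left(-2285844\right) \frac{1}{1111868}\right)}\right) = 85 - \left(- \frac{178254}{192107} + \frac{1}{\left(579 + \sqrt{3}\right) \left(- \frac{571461}{277967}\right)}\right) = 85 - \left(- \frac{178254}{192107} + \frac{1}{579 + \sqrt{3}} \left(- \frac{277967}{571461}\right)\right) = 85 - \left(- \frac{178254}{192107} - \frac{277967}{571461 \left(579 + \sqrt{3}\right)}\right) = 85 + \left(\frac{178254}{192107} + \frac{277967}{571461 \left(579 + \sqrt{3}\right)}\right) = \frac{16507349}{192107} + \frac{277967}{571461 \left(579 + \sqrt{3}\right)}$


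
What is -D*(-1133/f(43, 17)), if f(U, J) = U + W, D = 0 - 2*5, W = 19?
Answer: -5665/31 ≈ -182.74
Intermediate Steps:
D = -10 (D = 0 - 10 = -10)
f(U, J) = 19 + U (f(U, J) = U + 19 = 19 + U)
-D*(-1133/f(43, 17)) = -(-10)*(-1133/(19 + 43)) = -(-10)*(-1133/62) = -(-10)*(-1133*1/62) = -(-10)*(-1133)/62 = -1*5665/31 = -5665/31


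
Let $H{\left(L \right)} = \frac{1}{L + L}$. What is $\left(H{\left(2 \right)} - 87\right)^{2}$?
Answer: $\frac{120409}{16} \approx 7525.6$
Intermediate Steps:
$H{\left(L \right)} = \frac{1}{2 L}$
$\left(H{\left(2 \right)} - 87\right)^{2} = \left(\frac{1}{2 \cdot 2} - 87\right)^{2} = \left(\frac{1}{2} \cdot \frac{1}{2} - 87\right)^{2} = \left(\frac{1}{4} - 87\right)^{2} = \left(- \frac{347}{4}\right)^{2} = \frac{120409}{16}$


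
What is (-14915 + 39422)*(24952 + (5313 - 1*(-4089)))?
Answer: 841913478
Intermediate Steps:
(-14915 + 39422)*(24952 + (5313 - 1*(-4089))) = 24507*(24952 + (5313 + 4089)) = 24507*(24952 + 9402) = 24507*34354 = 841913478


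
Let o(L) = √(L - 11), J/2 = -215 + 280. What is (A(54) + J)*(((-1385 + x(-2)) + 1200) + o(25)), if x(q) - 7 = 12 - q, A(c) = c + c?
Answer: -39032 + 238*√14 ≈ -38142.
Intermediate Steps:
A(c) = 2*c
x(q) = 19 - q (x(q) = 7 + (12 - q) = 19 - q)
J = 130 (J = 2*(-215 + 280) = 2*65 = 130)
o(L) = √(-11 + L)
(A(54) + J)*(((-1385 + x(-2)) + 1200) + o(25)) = (2*54 + 130)*(((-1385 + (19 - 1*(-2))) + 1200) + √(-11 + 25)) = (108 + 130)*(((-1385 + (19 + 2)) + 1200) + √14) = 238*(((-1385 + 21) + 1200) + √14) = 238*((-1364 + 1200) + √14) = 238*(-164 + √14) = -39032 + 238*√14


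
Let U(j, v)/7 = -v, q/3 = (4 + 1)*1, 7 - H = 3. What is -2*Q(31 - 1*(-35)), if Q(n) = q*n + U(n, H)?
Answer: -1924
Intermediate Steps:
H = 4 (H = 7 - 1*3 = 7 - 3 = 4)
q = 15 (q = 3*((4 + 1)*1) = 3*(5*1) = 3*5 = 15)
U(j, v) = -7*v (U(j, v) = 7*(-v) = -7*v)
Q(n) = -28 + 15*n (Q(n) = 15*n - 7*4 = 15*n - 28 = -28 + 15*n)
-2*Q(31 - 1*(-35)) = -2*(-28 + 15*(31 - 1*(-35))) = -2*(-28 + 15*(31 + 35)) = -2*(-28 + 15*66) = -2*(-28 + 990) = -2*962 = -1924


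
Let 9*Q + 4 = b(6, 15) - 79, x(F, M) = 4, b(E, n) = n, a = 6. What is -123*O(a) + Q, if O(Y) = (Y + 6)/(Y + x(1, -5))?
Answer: -6982/45 ≈ -155.16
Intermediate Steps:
O(Y) = (6 + Y)/(4 + Y) (O(Y) = (Y + 6)/(Y + 4) = (6 + Y)/(4 + Y))
Q = -68/9 (Q = -4/9 + (15 - 79)/9 = -4/9 + (⅑)*(-64) = -4/9 - 64/9 = -68/9 ≈ -7.5556)
-123*O(a) + Q = -123*(6 + 6)/(4 + 6) - 68/9 = -123*12/10 - 68/9 = -123*6/5 - 68/9 = -738/5 - 68/9 = -6982/45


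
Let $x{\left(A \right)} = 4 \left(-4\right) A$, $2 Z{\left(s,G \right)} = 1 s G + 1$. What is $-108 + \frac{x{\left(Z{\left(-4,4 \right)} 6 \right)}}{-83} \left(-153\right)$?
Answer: $\frac{101196}{83} \approx 1219.2$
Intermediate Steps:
$Z{\left(s,G \right)} = \frac{1}{2} + \frac{G s}{2}$ ($Z{\left(s,G \right)} = \frac{1 s G + 1}{2} = \frac{s G + 1}{2} = \frac{G s + 1}{2} = \frac{1 + G s}{2} = \frac{1}{2} + \frac{G s}{2}$)
$x{\left(A \right)} = - 16 A$
$-108 + \frac{x{\left(Z{\left(-4,4 \right)} 6 \right)}}{-83} \left(-153\right) = -108 + \frac{\left(-16\right) \left(\frac{1}{2} + \frac{1}{2} \cdot 4 \left(-4\right)\right) 6}{-83} \left(-153\right) = -108 + - 16 \left(\frac{1}{2} - 8\right) 6 \left(- \frac{1}{83}\right) \left(-153\right) = -108 + - 16 \left(\left(- \frac{15}{2}\right) 6\right) \left(- \frac{1}{83}\right) \left(-153\right) = -108 + \left(-16\right) \left(-45\right) \left(- \frac{1}{83}\right) \left(-153\right) = -108 + 720 \left(- \frac{1}{83}\right) \left(-153\right) = -108 - - \frac{110160}{83} = -108 + \frac{110160}{83} = \frac{101196}{83}$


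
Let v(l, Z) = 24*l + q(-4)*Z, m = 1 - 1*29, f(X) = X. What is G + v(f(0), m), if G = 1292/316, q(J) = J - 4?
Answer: 18019/79 ≈ 228.09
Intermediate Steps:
m = -28 (m = 1 - 29 = -28)
q(J) = -4 + J
v(l, Z) = -8*Z + 24*l (v(l, Z) = 24*l + (-4 - 4)*Z = 24*l - 8*Z = -8*Z + 24*l)
G = 323/79 (G = 1292*(1/316) = 323/79 ≈ 4.0886)
G + v(f(0), m) = 323/79 + (-8*(-28) + 24*0) = 323/79 + (224 + 0) = 323/79 + 224 = 18019/79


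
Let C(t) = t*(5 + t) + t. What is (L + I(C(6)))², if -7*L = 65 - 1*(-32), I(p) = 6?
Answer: 3025/49 ≈ 61.735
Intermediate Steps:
C(t) = t + t*(5 + t)
L = -97/7 (L = -(65 - 1*(-32))/7 = -(65 + 32)/7 = -⅐*97 = -97/7 ≈ -13.857)
(L + I(C(6)))² = (-97/7 + 6)² = (-55/7)² = 3025/49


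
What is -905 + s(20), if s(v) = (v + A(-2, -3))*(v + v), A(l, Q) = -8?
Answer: -425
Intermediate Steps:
s(v) = 2*v*(-8 + v) (s(v) = (v - 8)*(v + v) = (-8 + v)*(2*v) = 2*v*(-8 + v))
-905 + s(20) = -905 + 2*20*(-8 + 20) = -905 + 2*20*12 = -905 + 480 = -425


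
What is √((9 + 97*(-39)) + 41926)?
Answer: 2*√9538 ≈ 195.33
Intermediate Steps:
√((9 + 97*(-39)) + 41926) = √((9 - 3783) + 41926) = √(-3774 + 41926) = √38152 = 2*√9538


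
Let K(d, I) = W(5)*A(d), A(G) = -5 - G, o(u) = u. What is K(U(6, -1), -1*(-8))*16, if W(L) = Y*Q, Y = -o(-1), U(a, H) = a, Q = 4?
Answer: -704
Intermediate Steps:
Y = 1 (Y = -1*(-1) = 1)
W(L) = 4 (W(L) = 1*4 = 4)
K(d, I) = -20 - 4*d (K(d, I) = 4*(-5 - d) = -20 - 4*d)
K(U(6, -1), -1*(-8))*16 = (-20 - 4*6)*16 = (-20 - 24)*16 = -44*16 = -704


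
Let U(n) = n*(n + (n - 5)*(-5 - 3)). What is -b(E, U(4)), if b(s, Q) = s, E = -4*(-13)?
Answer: -52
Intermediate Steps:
U(n) = n*(40 - 7*n) (U(n) = n*(n + (-5 + n)*(-8)) = n*(n + (40 - 8*n)) = n*(40 - 7*n))
E = 52
-b(E, U(4)) = -1*52 = -52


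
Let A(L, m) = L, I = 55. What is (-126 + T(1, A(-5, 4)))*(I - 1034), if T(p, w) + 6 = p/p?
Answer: 128249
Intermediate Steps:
T(p, w) = -5 (T(p, w) = -6 + p/p = -6 + 1 = -5)
(-126 + T(1, A(-5, 4)))*(I - 1034) = (-126 - 5)*(55 - 1034) = -131*(-979) = 128249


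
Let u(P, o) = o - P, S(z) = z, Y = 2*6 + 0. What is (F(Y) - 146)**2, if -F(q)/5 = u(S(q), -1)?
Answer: 6561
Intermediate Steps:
Y = 12 (Y = 12 + 0 = 12)
F(q) = 5 + 5*q (F(q) = -5*(-1 - q) = 5 + 5*q)
(F(Y) - 146)**2 = ((5 + 5*12) - 146)**2 = ((5 + 60) - 146)**2 = (65 - 146)**2 = (-81)**2 = 6561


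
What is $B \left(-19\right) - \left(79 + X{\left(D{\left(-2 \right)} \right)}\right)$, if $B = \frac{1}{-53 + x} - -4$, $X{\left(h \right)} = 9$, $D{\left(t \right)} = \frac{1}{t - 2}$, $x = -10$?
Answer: $- \frac{10313}{63} \approx -163.7$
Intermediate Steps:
$D{\left(t \right)} = \frac{1}{-2 + t}$
$B = \frac{251}{63}$ ($B = \frac{1}{-53 - 10} - -4 = \frac{1}{-63} + 4 = - \frac{1}{63} + 4 = \frac{251}{63} \approx 3.9841$)
$B \left(-19\right) - \left(79 + X{\left(D{\left(-2 \right)} \right)}\right) = \frac{251}{63} \left(-19\right) - 88 = - \frac{4769}{63} - 88 = - \frac{10313}{63}$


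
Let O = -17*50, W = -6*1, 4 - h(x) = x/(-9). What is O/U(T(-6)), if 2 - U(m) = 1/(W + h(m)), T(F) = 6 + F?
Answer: -340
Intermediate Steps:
h(x) = 4 + x/9 (h(x) = 4 - x/(-9) = 4 - x*(-1)/9 = 4 - (-1)*x/9 = 4 + x/9)
W = -6
O = -850
U(m) = 2 - 1/(-2 + m/9) (U(m) = 2 - 1/(-6 + (4 + m/9)) = 2 - 1/(-2 + m/9))
O/U(T(-6)) = -850*(-18 + (6 - 6))/(-45 + 2*(6 - 6)) = -850*(-18 + 0)/(-45 + 2*0) = -850*(-18/(-45 + 0)) = -850/((-1/18*(-45))) = -850/5/2 = -850*⅖ = -340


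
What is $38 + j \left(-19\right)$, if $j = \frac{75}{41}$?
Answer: $\frac{133}{41} \approx 3.2439$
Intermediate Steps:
$j = \frac{75}{41}$ ($j = 75 \cdot \frac{1}{41} = \frac{75}{41} \approx 1.8293$)
$38 + j \left(-19\right) = 38 + \frac{75}{41} \left(-19\right) = 38 - \frac{1425}{41} = \frac{133}{41}$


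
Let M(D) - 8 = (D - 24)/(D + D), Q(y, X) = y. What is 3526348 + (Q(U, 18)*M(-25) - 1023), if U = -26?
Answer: 88127288/25 ≈ 3.5251e+6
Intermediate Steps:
M(D) = 8 + (-24 + D)/(2*D) (M(D) = 8 + (D - 24)/(D + D) = 8 + (-24 + D)/((2*D)) = 8 + (-24 + D)*(1/(2*D)) = 8 + (-24 + D)/(2*D))
3526348 + (Q(U, 18)*M(-25) - 1023) = 3526348 + (-26*(17/2 - 12/(-25)) - 1023) = 3526348 + (-26*(17/2 - 12*(-1/25)) - 1023) = 3526348 + (-26*(17/2 + 12/25) - 1023) = 3526348 + (-26*449/50 - 1023) = 3526348 + (-5837/25 - 1023) = 3526348 - 31412/25 = 88127288/25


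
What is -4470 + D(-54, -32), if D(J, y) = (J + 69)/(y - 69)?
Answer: -451485/101 ≈ -4470.1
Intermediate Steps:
D(J, y) = (69 + J)/(-69 + y)
-4470 + D(-54, -32) = -4470 + (69 - 54)/(-69 - 32) = -4470 + 15/(-101) = -4470 - 1/101*15 = -4470 - 15/101 = -451485/101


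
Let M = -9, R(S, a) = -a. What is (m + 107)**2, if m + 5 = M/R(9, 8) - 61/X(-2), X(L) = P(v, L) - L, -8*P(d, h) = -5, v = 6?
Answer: 180123241/28224 ≈ 6381.9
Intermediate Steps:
P(d, h) = 5/8 (P(d, h) = -1/8*(-5) = 5/8)
X(L) = 5/8 - L
m = -4555/168 (m = -5 + (-9/((-1*8)) - 61/(5/8 - 1*(-2))) = -5 + (-9/(-8) - 61/(5/8 + 2)) = -5 + (-9*(-1/8) - 61/21/8) = -5 + (9/8 - 61*8/21) = -5 + (9/8 - 488/21) = -5 - 3715/168 = -4555/168 ≈ -27.113)
(m + 107)**2 = (-4555/168 + 107)**2 = (13421/168)**2 = 180123241/28224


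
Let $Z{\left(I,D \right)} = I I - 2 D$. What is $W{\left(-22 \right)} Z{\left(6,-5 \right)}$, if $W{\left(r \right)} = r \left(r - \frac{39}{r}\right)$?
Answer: $20470$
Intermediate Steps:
$Z{\left(I,D \right)} = I^{2} - 2 D$
$W{\left(-22 \right)} Z{\left(6,-5 \right)} = \left(-39 + \left(-22\right)^{2}\right) \left(6^{2} - -10\right) = \left(-39 + 484\right) \left(36 + 10\right) = 445 \cdot 46 = 20470$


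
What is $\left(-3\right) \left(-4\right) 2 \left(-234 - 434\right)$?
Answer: $-16032$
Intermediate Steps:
$\left(-3\right) \left(-4\right) 2 \left(-234 - 434\right) = 12 \cdot 2 \left(-668\right) = 24 \left(-668\right) = -16032$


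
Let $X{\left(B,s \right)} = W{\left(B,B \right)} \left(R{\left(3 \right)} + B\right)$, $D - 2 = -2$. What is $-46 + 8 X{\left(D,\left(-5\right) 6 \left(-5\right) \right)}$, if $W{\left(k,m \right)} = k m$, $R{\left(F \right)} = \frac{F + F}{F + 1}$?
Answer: $-46$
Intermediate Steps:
$R{\left(F \right)} = \frac{2 F}{1 + F}$
$D = 0$ ($D = 2 - 2 = 0$)
$X{\left(B,s \right)} = B^{2} \left(\frac{3}{2} + B\right)$ ($X{\left(B,s \right)} = B B \left(2 \cdot 3 \frac{1}{1 + 3} + B\right) = B^{2} \left(2 \cdot 3 \cdot \frac{1}{4} + B\right) = B^{2} \left(\frac{3}{2} + B\right)$)
$-46 + 8 X{\left(D,\left(-5\right) 6 \left(-5\right) \right)} = -46 + 8 \cdot 0^{2} \left(\frac{3}{2} + 0\right) = -46 + 8 \cdot 0 \cdot \frac{3}{2} = -46 + 8 \cdot 0 = -46 + 0 = -46$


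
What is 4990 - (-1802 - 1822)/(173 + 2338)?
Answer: 4177838/837 ≈ 4991.4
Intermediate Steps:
4990 - (-1802 - 1822)/(173 + 2338) = 4990 - (-3624)/2511 = 4990 - 1*(-1208/837) = 4990 + 1208/837 = 4177838/837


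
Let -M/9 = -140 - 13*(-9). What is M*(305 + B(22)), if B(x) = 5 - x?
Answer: 59616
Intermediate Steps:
M = 207 (M = -9*(-140 - 13*(-9)) = -9*(-140 - 1*(-117)) = -9*(-140 + 117) = -9*(-23) = 207)
M*(305 + B(22)) = 207*(305 + (5 - 1*22)) = 207*(305 + (5 - 22)) = 207*(305 - 17) = 207*288 = 59616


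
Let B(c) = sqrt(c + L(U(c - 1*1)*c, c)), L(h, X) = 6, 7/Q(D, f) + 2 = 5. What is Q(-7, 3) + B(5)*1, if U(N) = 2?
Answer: 7/3 + sqrt(11) ≈ 5.6500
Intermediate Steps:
Q(D, f) = 7/3 (Q(D, f) = 7/(-2 + 5) = 7/3)
B(c) = sqrt(6 + c) (B(c) = sqrt(c + 6) = sqrt(6 + c))
Q(-7, 3) + B(5)*1 = 7/3 + sqrt(6 + 5)*1 = 7/3 + sqrt(11)*1 = 7/3 + sqrt(11)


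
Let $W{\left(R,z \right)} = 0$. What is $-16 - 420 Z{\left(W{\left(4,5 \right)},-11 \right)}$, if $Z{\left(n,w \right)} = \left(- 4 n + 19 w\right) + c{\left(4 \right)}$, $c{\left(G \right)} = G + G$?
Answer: $84404$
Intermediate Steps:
$c{\left(G \right)} = 2 G$
$Z{\left(n,w \right)} = 8 - 4 n + 19 w$ ($Z{\left(n,w \right)} = \left(- 4 n + 19 w\right) + 2 \cdot 4 = \left(- 4 n + 19 w\right) + 8 = 8 - 4 n + 19 w$)
$-16 - 420 Z{\left(W{\left(4,5 \right)},-11 \right)} = -16 - 420 \left(8 - 0 + 19 \left(-11\right)\right) = -16 - 420 \left(8 + 0 - 209\right) = -16 - -84420 = -16 + 84420 = 84404$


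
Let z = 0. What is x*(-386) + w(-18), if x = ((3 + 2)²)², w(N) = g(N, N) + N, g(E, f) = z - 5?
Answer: -241273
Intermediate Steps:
g(E, f) = -5 (g(E, f) = 0 - 5 = -5)
w(N) = -5 + N
x = 625 (x = (5²)² = 25² = 625)
x*(-386) + w(-18) = 625*(-386) + (-5 - 18) = -241250 - 23 = -241273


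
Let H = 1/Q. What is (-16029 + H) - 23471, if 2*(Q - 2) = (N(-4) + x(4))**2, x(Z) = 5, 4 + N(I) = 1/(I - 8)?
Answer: -27531212/697 ≈ -39500.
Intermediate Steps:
N(I) = -4 + 1/(-8 + I) (N(I) = -4 + 1/(I - 8) = -4 + 1/(-8 + I))
Q = 697/288 (Q = 2 + ((33 - 4*(-4))/(-8 - 4) + 5)**2/2 = 2 + ((33 + 16)/(-12) + 5)**2/2 = 2 + (-1/12*49 + 5)**2/2 = 2 + (-49/12 + 5)**2/2 = 2 + (11/12)**2/2 = 2 + (1/2)*(121/144) = 2 + 121/288 = 697/288 ≈ 2.4201)
H = 288/697 (H = 1/(697/288) = 288/697 ≈ 0.41320)
(-16029 + H) - 23471 = (-16029 + 288/697) - 23471 = -11171925/697 - 23471 = -27531212/697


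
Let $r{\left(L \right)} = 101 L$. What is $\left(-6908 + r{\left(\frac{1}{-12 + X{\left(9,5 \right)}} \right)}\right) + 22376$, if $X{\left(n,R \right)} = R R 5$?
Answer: $\frac{1747985}{113} \approx 15469.0$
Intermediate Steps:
$X{\left(n,R \right)} = 5 R^{2}$ ($X{\left(n,R \right)} = R^{2} \cdot 5 = 5 R^{2}$)
$\left(-6908 + r{\left(\frac{1}{-12 + X{\left(9,5 \right)}} \right)}\right) + 22376 = \left(-6908 + \frac{101}{-12 + 5 \cdot 5^{2}}\right) + 22376 = \left(-6908 + \frac{101}{-12 + 5 \cdot 25}\right) + 22376 = \left(-6908 + \frac{101}{-12 + 125}\right) + 22376 = \left(-6908 + \frac{101}{113}\right) + 22376 = - \frac{780503}{113} + 22376 = \frac{1747985}{113}$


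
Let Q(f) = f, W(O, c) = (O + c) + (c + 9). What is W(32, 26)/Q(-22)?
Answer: -93/22 ≈ -4.2273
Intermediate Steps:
W(O, c) = 9 + O + 2*c (W(O, c) = (O + c) + (9 + c) = 9 + O + 2*c)
W(32, 26)/Q(-22) = (9 + 32 + 2*26)/(-22) = (9 + 32 + 52)*(-1/22) = 93*(-1/22) = -93/22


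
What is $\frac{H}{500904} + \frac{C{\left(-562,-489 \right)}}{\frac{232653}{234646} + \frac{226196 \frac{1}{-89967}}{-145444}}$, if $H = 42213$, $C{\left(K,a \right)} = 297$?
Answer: $\frac{38075365094325203702207}{127077461669355216120} \approx 299.62$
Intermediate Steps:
$\frac{H}{500904} + \frac{C{\left(-562,-489 \right)}}{\frac{232653}{234646} + \frac{226196 \frac{1}{-89967}}{-145444}} = \frac{42213}{500904} + \frac{297}{\frac{232653}{234646} + \frac{226196 \frac{1}{-89967}}{-145444}} = 42213 \cdot \frac{1}{500904} + \frac{297}{232653 \cdot \frac{1}{234646} + 226196 \left(- \frac{1}{89967}\right) \left(- \frac{1}{145444}\right)} = \frac{14071}{166968} + \frac{297}{\frac{232653}{234646} - - \frac{56549}{3271290087}} = \frac{14071}{166968} + \frac{297}{\frac{232653}{234646} + \frac{56549}{3271290087}} = \frac{14071}{166968} + \frac{297}{\frac{761088721607465}{767595133754202}} = \frac{14071}{166968} + 297 \cdot \frac{767595133754202}{761088721607465} = \frac{14071}{166968} + \frac{227975754724997994}{761088721607465} = \frac{38075365094325203702207}{127077461669355216120}$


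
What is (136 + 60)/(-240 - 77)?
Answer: -196/317 ≈ -0.61830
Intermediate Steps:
(136 + 60)/(-240 - 77) = 196/(-317) = 196*(-1/317) = -196/317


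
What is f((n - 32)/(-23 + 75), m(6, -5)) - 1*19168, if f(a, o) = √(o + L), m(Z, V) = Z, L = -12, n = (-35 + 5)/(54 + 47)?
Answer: -19168 + I*√6 ≈ -19168.0 + 2.4495*I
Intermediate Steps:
n = -30/101 ≈ -0.29703
f(a, o) = √(-12 + o) (f(a, o) = √(o - 12) = √(-12 + o))
f((n - 32)/(-23 + 75), m(6, -5)) - 1*19168 = √(-12 + 6) - 1*19168 = √(-6) - 19168 = I*√6 - 19168 = -19168 + I*√6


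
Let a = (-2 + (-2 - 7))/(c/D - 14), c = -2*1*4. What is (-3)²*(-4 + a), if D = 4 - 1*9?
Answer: -1737/62 ≈ -28.016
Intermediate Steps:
c = -8 (c = -2*4 = -8)
D = -5 (D = 4 - 9 = -5)
a = 55/62 (a = (-2 + (-2 - 7))/(-8/(-5) - 14) = (-2 - 9)/(-8*(-⅕) - 14) = -11/(8/5 - 14) = -11/(-62/5) = -11*(-5/62) = 55/62 ≈ 0.88710)
(-3)²*(-4 + a) = (-3)²*(-4 + 55/62) = 9*(-193/62) = -1737/62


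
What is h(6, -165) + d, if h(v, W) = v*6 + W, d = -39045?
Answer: -39174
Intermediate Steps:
h(v, W) = W + 6*v (h(v, W) = 6*v + W = W + 6*v)
h(6, -165) + d = (-165 + 6*6) - 39045 = (-165 + 36) - 39045 = -129 - 39045 = -39174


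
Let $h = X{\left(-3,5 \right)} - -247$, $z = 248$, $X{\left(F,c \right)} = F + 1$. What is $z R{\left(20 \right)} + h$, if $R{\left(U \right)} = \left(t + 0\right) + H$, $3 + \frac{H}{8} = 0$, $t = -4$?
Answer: $-6699$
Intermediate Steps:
$H = -24$ ($H = -24 + 8 \cdot 0 = -24 + 0 = -24$)
$X{\left(F,c \right)} = 1 + F$
$R{\left(U \right)} = -28$ ($R{\left(U \right)} = \left(-4 + 0\right) - 24 = -4 - 24 = -28$)
$h = 245$ ($h = \left(1 - 3\right) - -247 = -2 + 247 = 245$)
$z R{\left(20 \right)} + h = 248 \left(-28\right) + 245 = -6944 + 245 = -6699$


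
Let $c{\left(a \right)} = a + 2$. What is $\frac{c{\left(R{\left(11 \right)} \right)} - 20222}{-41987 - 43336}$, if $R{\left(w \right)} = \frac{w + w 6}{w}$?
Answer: $\frac{1189}{5019} \approx 0.2369$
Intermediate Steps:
$R{\left(w \right)} = 7$ ($R{\left(w \right)} = \frac{w + 6 w}{w} = \frac{7 w}{w} = 7$)
$c{\left(a \right)} = 2 + a$
$\frac{c{\left(R{\left(11 \right)} \right)} - 20222}{-41987 - 43336} = \frac{\left(2 + 7\right) - 20222}{-41987 - 43336} = \frac{9 - 20222}{-85323} = \left(-20213\right) \left(- \frac{1}{85323}\right) = \frac{1189}{5019}$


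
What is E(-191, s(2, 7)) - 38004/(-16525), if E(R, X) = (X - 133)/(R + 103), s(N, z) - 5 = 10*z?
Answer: 2151401/727100 ≈ 2.9589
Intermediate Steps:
s(N, z) = 5 + 10*z
E(R, X) = (-133 + X)/(103 + R)
E(-191, s(2, 7)) - 38004/(-16525) = (-133 + (5 + 10*7))/(103 - 191) - 38004/(-16525) = (-133 + (5 + 70))/(-88) - 38004*(-1/16525) = -(-133 + 75)/88 + 38004/16525 = -1/88*(-58) + 38004/16525 = 29/44 + 38004/16525 = 2151401/727100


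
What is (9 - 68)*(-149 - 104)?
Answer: 14927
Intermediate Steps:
(9 - 68)*(-149 - 104) = -59*(-253) = 14927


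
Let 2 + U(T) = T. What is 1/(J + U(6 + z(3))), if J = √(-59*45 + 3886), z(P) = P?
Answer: -7/1182 + √1231/1182 ≈ 0.023761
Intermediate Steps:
U(T) = -2 + T
J = √1231 (J = √(-2655 + 3886) = √1231 ≈ 35.086)
1/(J + U(6 + z(3))) = 1/(√1231 + (-2 + (6 + 3))) = 1/(√1231 + (-2 + 9)) = 1/(√1231 + 7) = 1/(7 + √1231)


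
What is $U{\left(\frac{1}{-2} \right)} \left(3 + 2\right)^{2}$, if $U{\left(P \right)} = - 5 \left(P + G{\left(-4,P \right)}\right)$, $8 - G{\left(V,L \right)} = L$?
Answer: $-1000$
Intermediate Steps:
$G{\left(V,L \right)} = 8 - L$
$U{\left(P \right)} = -40$ ($U{\left(P \right)} = - 5 \left(P - \left(-8 + P\right)\right) = \left(-5\right) 8 = -40$)
$U{\left(\frac{1}{-2} \right)} \left(3 + 2\right)^{2} = - 40 \left(3 + 2\right)^{2} = - 40 \cdot 5^{2} = \left(-40\right) 25 = -1000$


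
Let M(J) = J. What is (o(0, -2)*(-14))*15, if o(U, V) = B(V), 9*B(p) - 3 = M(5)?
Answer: -560/3 ≈ -186.67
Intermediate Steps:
B(p) = 8/9 (B(p) = 1/3 + (1/9)*5 = 1/3 + 5/9 = 8/9)
o(U, V) = 8/9
(o(0, -2)*(-14))*15 = ((8/9)*(-14))*15 = -112/9*15 = -560/3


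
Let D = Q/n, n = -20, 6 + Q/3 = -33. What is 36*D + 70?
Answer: 1403/5 ≈ 280.60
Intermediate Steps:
Q = -117 (Q = -18 + 3*(-33) = -18 - 99 = -117)
D = 117/20 (D = -117/(-20) = -117*(-1/20) = 117/20 ≈ 5.8500)
36*D + 70 = 36*(117/20) + 70 = 1053/5 + 70 = 1403/5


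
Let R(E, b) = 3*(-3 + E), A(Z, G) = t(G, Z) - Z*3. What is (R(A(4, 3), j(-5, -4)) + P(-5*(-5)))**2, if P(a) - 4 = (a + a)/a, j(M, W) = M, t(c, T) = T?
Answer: 729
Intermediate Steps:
A(Z, G) = -2*Z (A(Z, G) = Z - Z*3 = Z - 3*Z = -2*Z)
R(E, b) = -9 + 3*E
P(a) = 6 (P(a) = 4 + (a + a)/a = 4 + (2*a)/a = 4 + 2 = 6)
(R(A(4, 3), j(-5, -4)) + P(-5*(-5)))**2 = ((-9 + 3*(-2*4)) + 6)**2 = ((-9 + 3*(-8)) + 6)**2 = ((-9 - 24) + 6)**2 = (-33 + 6)**2 = (-27)**2 = 729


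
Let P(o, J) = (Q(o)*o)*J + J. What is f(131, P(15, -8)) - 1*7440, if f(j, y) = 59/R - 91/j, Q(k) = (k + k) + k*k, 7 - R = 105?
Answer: -95531367/12838 ≈ -7441.3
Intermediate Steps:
R = -98 (R = 7 - 1*105 = 7 - 105 = -98)
Q(k) = k² + 2*k (Q(k) = 2*k + k² = k² + 2*k)
P(o, J) = J + J*o²*(2 + o) (P(o, J) = ((o*(2 + o))*o)*J + J = (o²*(2 + o))*J + J = J*o²*(2 + o) + J = J + J*o²*(2 + o))
f(j, y) = -59/98 - 91/j (f(j, y) = 59/(-98) - 91/j = 59*(-1/98) - 91/j = -59/98 - 91/j)
f(131, P(15, -8)) - 1*7440 = (-59/98 - 91/131) - 1*7440 = (-59/98 - 91*1/131) - 7440 = (-59/98 - 91/131) - 7440 = -16647/12838 - 7440 = -95531367/12838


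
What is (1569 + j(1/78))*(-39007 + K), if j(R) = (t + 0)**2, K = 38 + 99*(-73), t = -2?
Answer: -72666308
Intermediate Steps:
K = -7189 (K = 38 - 7227 = -7189)
j(R) = 4 (j(R) = (-2 + 0)**2 = (-2)**2 = 4)
(1569 + j(1/78))*(-39007 + K) = (1569 + 4)*(-39007 - 7189) = 1573*(-46196) = -72666308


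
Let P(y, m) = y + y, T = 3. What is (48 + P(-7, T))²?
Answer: 1156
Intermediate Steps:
P(y, m) = 2*y
(48 + P(-7, T))² = (48 + 2*(-7))² = (48 - 14)² = 34² = 1156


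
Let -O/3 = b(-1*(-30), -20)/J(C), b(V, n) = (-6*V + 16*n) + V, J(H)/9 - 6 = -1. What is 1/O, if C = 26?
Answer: 3/94 ≈ 0.031915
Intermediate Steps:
J(H) = 45 (J(H) = 54 + 9*(-1) = 54 - 9 = 45)
b(V, n) = -5*V + 16*n
O = 94/3 (O = -3*(-(-5)*(-30) + 16*(-20))/45 = -3*(-5*30 - 320)/45 = -3*(-150 - 320)/45 = -(-1410)/45 = -3*(-94/9) = 94/3 ≈ 31.333)
1/O = 1/(94/3) = 3/94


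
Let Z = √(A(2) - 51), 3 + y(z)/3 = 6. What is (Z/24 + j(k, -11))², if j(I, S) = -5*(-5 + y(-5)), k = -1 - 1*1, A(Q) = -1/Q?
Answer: (960 - I*√206)²/2304 ≈ 399.91 - 11.961*I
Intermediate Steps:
y(z) = 9 (y(z) = -9 + 3*6 = -9 + 18 = 9)
k = -2 (k = -1 - 1 = -2)
Z = I*√206/2 (Z = √(-1/2 - 51) = √(-1*½ - 51) = √(-½ - 51) = √(-103/2) = I*√206/2 ≈ 7.1764*I)
j(I, S) = -20 (j(I, S) = -5*(-5 + 9) = -5*4 = -20)
(Z/24 + j(k, -11))² = ((I*√206/2)/24 - 20)² = ((I*√206/2)*(1/24) - 20)² = (I*√206/48 - 20)² = (-20 + I*√206/48)²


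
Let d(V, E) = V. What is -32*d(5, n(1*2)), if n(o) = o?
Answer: -160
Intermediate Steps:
-32*d(5, n(1*2)) = -32*5 = -160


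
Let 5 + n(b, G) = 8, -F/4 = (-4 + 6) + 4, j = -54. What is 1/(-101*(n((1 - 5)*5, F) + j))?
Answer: 1/5151 ≈ 0.00019414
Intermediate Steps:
F = -24 (F = -4*((-4 + 6) + 4) = -4*(2 + 4) = -4*6 = -24)
n(b, G) = 3 (n(b, G) = -5 + 8 = 3)
1/(-101*(n((1 - 5)*5, F) + j)) = 1/(-101*(3 - 54)) = 1/(-101*(-51)) = 1/5151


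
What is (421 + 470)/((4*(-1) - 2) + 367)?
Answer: 891/361 ≈ 2.4681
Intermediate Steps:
(421 + 470)/((4*(-1) - 2) + 367) = 891/((-4 - 2) + 367) = 891/(-6 + 367) = 891/361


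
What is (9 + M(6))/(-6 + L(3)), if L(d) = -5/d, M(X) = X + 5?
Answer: -60/23 ≈ -2.6087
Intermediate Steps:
M(X) = 5 + X
(9 + M(6))/(-6 + L(3)) = (9 + (5 + 6))/(-6 - 5/3) = (9 + 11)/(-6 - 5*1/3) = 20/(-6 - 5/3) = 20/(-23/3) = 20*(-3/23) = -60/23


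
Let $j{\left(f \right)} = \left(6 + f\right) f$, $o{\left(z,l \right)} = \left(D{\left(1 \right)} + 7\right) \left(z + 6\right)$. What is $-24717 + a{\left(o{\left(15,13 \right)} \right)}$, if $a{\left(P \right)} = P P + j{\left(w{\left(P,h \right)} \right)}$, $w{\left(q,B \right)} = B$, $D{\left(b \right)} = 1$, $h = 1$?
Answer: $3514$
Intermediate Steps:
$o{\left(z,l \right)} = 48 + 8 z$ ($o{\left(z,l \right)} = \left(1 + 7\right) \left(z + 6\right) = 8 \left(6 + z\right) = 48 + 8 z$)
$j{\left(f \right)} = f \left(6 + f\right)$
$a{\left(P \right)} = 7 + P^{2}$ ($a{\left(P \right)} = P P + 1 \left(6 + 1\right) = P^{2} + 1 \cdot 7 = P^{2} + 7 = 7 + P^{2}$)
$-24717 + a{\left(o{\left(15,13 \right)} \right)} = -24717 + \left(7 + \left(48 + 8 \cdot 15\right)^{2}\right) = -24717 + \left(7 + \left(48 + 120\right)^{2}\right) = -24717 + \left(7 + 168^{2}\right) = -24717 + \left(7 + 28224\right) = -24717 + 28231 = 3514$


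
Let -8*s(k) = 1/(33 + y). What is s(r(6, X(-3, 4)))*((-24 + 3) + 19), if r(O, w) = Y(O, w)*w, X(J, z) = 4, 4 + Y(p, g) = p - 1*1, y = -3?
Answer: 1/120 ≈ 0.0083333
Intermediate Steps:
Y(p, g) = -5 + p (Y(p, g) = -4 + (p - 1*1) = -4 + (p - 1) = -4 + (-1 + p) = -5 + p)
r(O, w) = w*(-5 + O) (r(O, w) = (-5 + O)*w = w*(-5 + O))
s(k) = -1/240 (s(k) = -1/(8*(33 - 3)) = -⅛/30 = -⅛*1/30 = -1/240)
s(r(6, X(-3, 4)))*((-24 + 3) + 19) = -((-24 + 3) + 19)/240 = -(-21 + 19)/240 = -1/240*(-2) = 1/120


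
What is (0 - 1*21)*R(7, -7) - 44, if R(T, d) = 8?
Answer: -212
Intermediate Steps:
(0 - 1*21)*R(7, -7) - 44 = (0 - 1*21)*8 - 44 = (0 - 21)*8 - 44 = -21*8 - 44 = -168 - 44 = -212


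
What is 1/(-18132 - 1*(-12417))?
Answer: -1/5715 ≈ -0.00017498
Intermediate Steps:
1/(-18132 - 1*(-12417)) = 1/(-18132 + 12417) = 1/(-5715) = -1/5715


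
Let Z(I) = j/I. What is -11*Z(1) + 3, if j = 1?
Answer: -8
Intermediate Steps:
Z(I) = 1/I
-11*Z(1) + 3 = -11/1 + 3 = -11*1 + 3 = -11 + 3 = -8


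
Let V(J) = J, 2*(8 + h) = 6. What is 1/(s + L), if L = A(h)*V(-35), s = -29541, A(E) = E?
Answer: -1/29366 ≈ -3.4053e-5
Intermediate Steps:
h = -5 (h = -8 + (1/2)*6 = -8 + 3 = -5)
L = 175 (L = -5*(-35) = 175)
1/(s + L) = 1/(-29541 + 175) = 1/(-29366) = -1/29366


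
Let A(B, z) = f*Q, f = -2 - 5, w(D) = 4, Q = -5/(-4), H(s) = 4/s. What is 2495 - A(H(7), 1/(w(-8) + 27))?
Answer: 10015/4 ≈ 2503.8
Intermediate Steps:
Q = 5/4 (Q = -5*(-¼) = 5/4 ≈ 1.2500)
f = -7
A(B, z) = -35/4 (A(B, z) = -7*5/4 = -35/4)
2495 - A(H(7), 1/(w(-8) + 27)) = 2495 - 1*(-35/4) = 2495 + 35/4 = 10015/4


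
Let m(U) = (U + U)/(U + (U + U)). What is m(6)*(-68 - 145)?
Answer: -142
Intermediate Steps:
m(U) = ⅔ (m(U) = (2*U)/(U + 2*U) = (2*U)/((3*U)) = (2*U)*(1/(3*U)) = ⅔)
m(6)*(-68 - 145) = 2*(-68 - 145)/3 = (⅔)*(-213) = -142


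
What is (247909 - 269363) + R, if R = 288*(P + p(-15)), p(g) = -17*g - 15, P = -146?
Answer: 5618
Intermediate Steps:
p(g) = -15 - 17*g
R = 27072 (R = 288*(-146 + (-15 - 17*(-15))) = 288*(-146 + (-15 + 255)) = 288*(-146 + 240) = 288*94 = 27072)
(247909 - 269363) + R = (247909 - 269363) + 27072 = -21454 + 27072 = 5618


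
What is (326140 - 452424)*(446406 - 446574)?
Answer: 21215712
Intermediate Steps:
(326140 - 452424)*(446406 - 446574) = -126284*(-168) = 21215712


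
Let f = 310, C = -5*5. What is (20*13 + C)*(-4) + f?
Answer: -630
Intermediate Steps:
C = -25
(20*13 + C)*(-4) + f = (20*13 - 25)*(-4) + 310 = (260 - 25)*(-4) + 310 = 235*(-4) + 310 = -940 + 310 = -630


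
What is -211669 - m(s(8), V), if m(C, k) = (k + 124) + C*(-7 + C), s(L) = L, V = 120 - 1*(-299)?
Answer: -212220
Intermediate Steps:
V = 419 (V = 120 + 299 = 419)
m(C, k) = 124 + k + C*(-7 + C) (m(C, k) = (124 + k) + C*(-7 + C) = 124 + k + C*(-7 + C))
-211669 - m(s(8), V) = -211669 - (124 + 419 + 8**2 - 7*8) = -211669 - (124 + 419 + 64 - 56) = -211669 - 1*551 = -211669 - 551 = -212220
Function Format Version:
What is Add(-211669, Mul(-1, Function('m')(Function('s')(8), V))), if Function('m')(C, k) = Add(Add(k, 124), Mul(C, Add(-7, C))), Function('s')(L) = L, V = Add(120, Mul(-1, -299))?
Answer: -212220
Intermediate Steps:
V = 419 (V = Add(120, 299) = 419)
Function('m')(C, k) = Add(124, k, Mul(C, Add(-7, C))) (Function('m')(C, k) = Add(Add(124, k), Mul(C, Add(-7, C))) = Add(124, k, Mul(C, Add(-7, C))))
Add(-211669, Mul(-1, Function('m')(Function('s')(8), V))) = Add(-211669, Mul(-1, Add(124, 419, Pow(8, 2), Mul(-7, 8)))) = Add(-211669, Mul(-1, Add(124, 419, 64, -56))) = Add(-211669, Mul(-1, 551)) = Add(-211669, -551) = -212220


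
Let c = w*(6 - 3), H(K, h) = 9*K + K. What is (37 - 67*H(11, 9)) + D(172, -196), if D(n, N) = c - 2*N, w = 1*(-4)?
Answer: -6953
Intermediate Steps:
H(K, h) = 10*K
w = -4
c = -12 (c = -4*(6 - 3) = -4*3 = -12)
D(n, N) = -12 - 2*N
(37 - 67*H(11, 9)) + D(172, -196) = (37 - 670*11) + (-12 - 2*(-196)) = (37 - 67*110) + (-12 + 392) = (37 - 7370) + 380 = -7333 + 380 = -6953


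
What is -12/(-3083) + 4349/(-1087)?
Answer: -13394923/3351221 ≈ -3.9970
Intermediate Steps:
-12/(-3083) + 4349/(-1087) = -12*(-1/3083) + 4349*(-1/1087) = 12/3083 - 4349/1087 = -13394923/3351221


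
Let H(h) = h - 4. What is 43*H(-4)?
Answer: -344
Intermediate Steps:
H(h) = -4 + h
43*H(-4) = 43*(-4 - 4) = 43*(-8) = -344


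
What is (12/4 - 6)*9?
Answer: -27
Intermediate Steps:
(12/4 - 6)*9 = (12*(1/4) - 6)*9 = (3 - 6)*9 = -3*9 = -27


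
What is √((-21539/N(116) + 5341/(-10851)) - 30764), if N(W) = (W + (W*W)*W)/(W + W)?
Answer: I*√656040982817096390841/146021907 ≈ 175.41*I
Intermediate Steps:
N(W) = (W + W³)/(2*W) (N(W) = (W + W²*W)/((2*W)) = (W + W³)*(1/(2*W)) = (W + W³)/(2*W))
√((-21539/N(116) + 5341/(-10851)) - 30764) = √((-21539/(½ + (½)*116²) + 5341/(-10851)) - 30764) = √((-21539/(½ + (½)*13456) + 5341*(-1/10851)) - 30764) = √((-21539/(½ + 6728) - 5341/10851) - 30764) = √((-21539/13457/2 - 5341/10851) - 30764) = √((-21539*2/13457 - 5341/10851) - 30764) = √((-43078/13457 - 5341/10851) - 30764) = √(-539313215/146021907 - 30764) = √(-4492757260163/146021907) = I*√656040982817096390841/146021907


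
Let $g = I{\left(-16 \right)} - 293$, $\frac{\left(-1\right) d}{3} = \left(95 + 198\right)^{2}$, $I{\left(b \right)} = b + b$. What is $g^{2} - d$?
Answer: $363172$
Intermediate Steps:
$I{\left(b \right)} = 2 b$
$d = -257547$ ($d = - 3 \left(95 + 198\right)^{2} = - 3 \cdot 293^{2} = \left(-3\right) 85849 = -257547$)
$g = -325$ ($g = 2 \left(-16\right) - 293 = -32 - 293 = -325$)
$g^{2} - d = \left(-325\right)^{2} - -257547 = 105625 + 257547 = 363172$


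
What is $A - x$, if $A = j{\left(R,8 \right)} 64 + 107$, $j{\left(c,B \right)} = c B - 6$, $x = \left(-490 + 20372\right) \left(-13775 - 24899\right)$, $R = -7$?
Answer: $768912607$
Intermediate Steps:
$x = -768916468$ ($x = 19882 \left(-38674\right) = -768916468$)
$j{\left(c,B \right)} = -6 + B c$ ($j{\left(c,B \right)} = B c - 6 = -6 + B c$)
$A = -3861$ ($A = \left(-6 + 8 \left(-7\right)\right) 64 + 107 = \left(-6 - 56\right) 64 + 107 = \left(-62\right) 64 + 107 = -3968 + 107 = -3861$)
$A - x = -3861 - -768916468 = -3861 + 768916468 = 768912607$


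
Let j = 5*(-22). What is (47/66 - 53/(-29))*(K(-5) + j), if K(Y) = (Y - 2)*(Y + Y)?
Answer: -97220/957 ≈ -101.59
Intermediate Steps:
K(Y) = 2*Y*(-2 + Y) (K(Y) = (-2 + Y)*(2*Y) = 2*Y*(-2 + Y))
j = -110
(47/66 - 53/(-29))*(K(-5) + j) = (47/66 - 53/(-29))*(2*(-5)*(-2 - 5) - 110) = (47*(1/66) - 53*(-1/29))*(2*(-5)*(-7) - 110) = (47/66 + 53/29)*(70 - 110) = (4861/1914)*(-40) = -97220/957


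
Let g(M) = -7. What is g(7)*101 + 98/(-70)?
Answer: -3542/5 ≈ -708.40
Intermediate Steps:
g(7)*101 + 98/(-70) = -7*101 + 98/(-70) = -707 + 98*(-1/70) = -707 - 7/5 = -3542/5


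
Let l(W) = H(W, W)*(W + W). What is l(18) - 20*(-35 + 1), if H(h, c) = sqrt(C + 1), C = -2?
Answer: 680 + 36*I ≈ 680.0 + 36.0*I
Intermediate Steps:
H(h, c) = I (H(h, c) = sqrt(-2 + 1) = sqrt(-1) = I)
l(W) = 2*I*W (l(W) = I*(W + W) = I*(2*W) = 2*I*W)
l(18) - 20*(-35 + 1) = 2*I*18 - 20*(-35 + 1) = 36*I - 20*(-34) = 36*I - 1*(-680) = 36*I + 680 = 680 + 36*I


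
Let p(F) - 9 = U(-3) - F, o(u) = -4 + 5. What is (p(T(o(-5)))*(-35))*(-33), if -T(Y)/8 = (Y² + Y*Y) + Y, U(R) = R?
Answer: 34650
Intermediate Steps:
o(u) = 1
T(Y) = -16*Y² - 8*Y (T(Y) = -8*((Y² + Y*Y) + Y) = -8*((Y² + Y²) + Y) = -8*(2*Y² + Y) = -8*(Y + 2*Y²) = -16*Y² - 8*Y)
p(F) = 6 - F (p(F) = 9 + (-3 - F) = 6 - F)
(p(T(o(-5)))*(-35))*(-33) = ((6 - (-8)*(1 + 2*1))*(-35))*(-33) = ((6 - (-8)*(1 + 2))*(-35))*(-33) = ((6 - (-8)*3)*(-35))*(-33) = ((6 - 1*(-24))*(-35))*(-33) = ((6 + 24)*(-35))*(-33) = (30*(-35))*(-33) = -1050*(-33) = 34650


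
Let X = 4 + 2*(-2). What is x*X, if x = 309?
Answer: 0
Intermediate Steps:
X = 0 (X = 4 - 4 = 0)
x*X = 309*0 = 0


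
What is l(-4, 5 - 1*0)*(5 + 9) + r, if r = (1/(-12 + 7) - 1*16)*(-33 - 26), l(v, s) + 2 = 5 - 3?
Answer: 4779/5 ≈ 955.80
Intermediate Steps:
l(v, s) = 0 (l(v, s) = -2 + (5 - 3) = -2 + 2 = 0)
r = 4779/5 (r = (1/(-5) - 16)*(-59) = (-⅕ - 16)*(-59) = -81/5*(-59) = 4779/5 ≈ 955.80)
l(-4, 5 - 1*0)*(5 + 9) + r = 0*(5 + 9) + 4779/5 = 0*14 + 4779/5 = 0 + 4779/5 = 4779/5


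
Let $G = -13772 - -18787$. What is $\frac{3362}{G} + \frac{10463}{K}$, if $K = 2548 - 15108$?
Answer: $- \frac{409809}{2519536} \approx -0.16265$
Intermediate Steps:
$K = -12560$
$G = 5015$ ($G = -13772 + 18787 = 5015$)
$\frac{3362}{G} + \frac{10463}{K} = \frac{3362}{5015} + \frac{10463}{-12560} = 3362 \cdot \frac{1}{5015} + 10463 \left(- \frac{1}{12560}\right) = \frac{3362}{5015} - \frac{10463}{12560} = - \frac{409809}{2519536}$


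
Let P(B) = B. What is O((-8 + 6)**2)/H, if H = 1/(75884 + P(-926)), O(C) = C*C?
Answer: 1199328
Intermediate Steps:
O(C) = C**2
H = 1/74958 (H = 1/(75884 - 926) = 1/74958 ≈ 1.3341e-5)
O((-8 + 6)**2)/H = ((-8 + 6)**2)**2/(1/74958) = ((-2)**2)**2*74958 = 4**2*74958 = 16*74958 = 1199328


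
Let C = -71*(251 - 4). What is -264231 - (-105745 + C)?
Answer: -140949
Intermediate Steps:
C = -17537 (C = -71*247 = -17537)
-264231 - (-105745 + C) = -264231 - (-105745 - 17537) = -264231 - 1*(-123282) = -264231 + 123282 = -140949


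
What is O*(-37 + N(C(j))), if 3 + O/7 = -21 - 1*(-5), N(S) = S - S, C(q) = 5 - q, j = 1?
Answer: 4921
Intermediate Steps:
N(S) = 0
O = -133 (O = -21 + 7*(-21 - 1*(-5)) = -21 + 7*(-21 + 5) = -21 + 7*(-16) = -21 - 112 = -133)
O*(-37 + N(C(j))) = -133*(-37 + 0) = -133*(-37) = 4921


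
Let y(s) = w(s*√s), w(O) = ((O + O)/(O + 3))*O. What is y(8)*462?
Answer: -1419264/503 + 7569408*√2/503 ≈ 18460.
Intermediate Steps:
w(O) = 2*O²/(3 + O) (w(O) = ((2*O)/(3 + O))*O = (2*O/(3 + O))*O = 2*O²/(3 + O))
y(s) = 2*s³/(3 + s^(3/2)) (y(s) = 2*(s*√s)²/(3 + s*√s) = 2*(s^(3/2))²/(3 + s^(3/2)) = 2*s³/(3 + s^(3/2)))
y(8)*462 = (2*8³/(3 + 8^(3/2)))*462 = (2*512/(3 + 16*√2))*462 = (1024/(3 + 16*√2))*462 = 473088/(3 + 16*√2)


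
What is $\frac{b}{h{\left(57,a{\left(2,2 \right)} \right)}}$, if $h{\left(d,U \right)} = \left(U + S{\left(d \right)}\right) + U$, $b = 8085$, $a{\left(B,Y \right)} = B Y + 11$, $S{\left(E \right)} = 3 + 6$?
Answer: $\frac{2695}{13} \approx 207.31$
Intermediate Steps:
$S{\left(E \right)} = 9$
$a{\left(B,Y \right)} = 11 + B Y$
$h{\left(d,U \right)} = 9 + 2 U$ ($h{\left(d,U \right)} = \left(U + 9\right) + U = \left(9 + U\right) + U = 9 + 2 U$)
$\frac{b}{h{\left(57,a{\left(2,2 \right)} \right)}} = \frac{8085}{9 + 2 \left(11 + 2 \cdot 2\right)} = \frac{8085}{9 + 2 \left(11 + 4\right)} = \frac{8085}{9 + 2 \cdot 15} = \frac{8085}{9 + 30} = \frac{8085}{39} = 8085 \cdot \frac{1}{39} = \frac{2695}{13}$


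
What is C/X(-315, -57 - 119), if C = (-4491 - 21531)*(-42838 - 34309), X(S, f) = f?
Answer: -1003759617/88 ≈ -1.1406e+7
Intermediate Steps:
C = 2007519234 (C = -26022*(-77147) = 2007519234)
C/X(-315, -57 - 119) = 2007519234/(-57 - 119) = 2007519234/(-176) = 2007519234*(-1/176) = -1003759617/88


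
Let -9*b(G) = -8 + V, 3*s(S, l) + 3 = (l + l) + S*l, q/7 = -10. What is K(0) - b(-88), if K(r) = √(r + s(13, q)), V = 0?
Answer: -8/9 + 3*I*√39 ≈ -0.88889 + 18.735*I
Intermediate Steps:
q = -70 (q = 7*(-10) = -70)
s(S, l) = -1 + 2*l/3 + S*l/3 (s(S, l) = -1 + ((l + l) + S*l)/3 = -1 + (2*l + S*l)/3 = -1 + (2*l/3 + S*l/3) = -1 + 2*l/3 + S*l/3)
b(G) = 8/9 (b(G) = -(-8 + 0)/9 = -⅑*(-8) = 8/9)
K(r) = √(-351 + r) (K(r) = √(r + (-1 + (⅔)*(-70) + (⅓)*13*(-70))) = √(r + (-1 - 140/3 - 910/3)) = √(r - 351) = √(-351 + r))
K(0) - b(-88) = √(-351 + 0) - 1*8/9 = √(-351) - 8/9 = 3*I*√39 - 8/9 = -8/9 + 3*I*√39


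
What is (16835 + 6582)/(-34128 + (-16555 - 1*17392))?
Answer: -23417/68075 ≈ -0.34399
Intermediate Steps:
(16835 + 6582)/(-34128 + (-16555 - 1*17392)) = 23417/(-34128 + (-16555 - 17392)) = 23417/(-34128 - 33947) = 23417/(-68075) = 23417*(-1/68075) = -23417/68075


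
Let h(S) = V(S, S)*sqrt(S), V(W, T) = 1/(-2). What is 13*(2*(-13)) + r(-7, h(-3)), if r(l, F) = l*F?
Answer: -338 + 7*I*sqrt(3)/2 ≈ -338.0 + 6.0622*I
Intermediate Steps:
V(W, T) = -1/2
h(S) = -sqrt(S)/2
r(l, F) = F*l
13*(2*(-13)) + r(-7, h(-3)) = 13*(2*(-13)) - I*sqrt(3)/2*(-7) = 13*(-26) - I*sqrt(3)/2*(-7) = -338 - I*sqrt(3)/2*(-7) = -338 + 7*I*sqrt(3)/2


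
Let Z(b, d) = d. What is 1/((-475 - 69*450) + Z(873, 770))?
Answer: -1/30755 ≈ -3.2515e-5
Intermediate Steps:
1/((-475 - 69*450) + Z(873, 770)) = 1/((-475 - 69*450) + 770) = 1/((-475 - 31050) + 770) = 1/(-31525 + 770) = 1/(-30755) = -1/30755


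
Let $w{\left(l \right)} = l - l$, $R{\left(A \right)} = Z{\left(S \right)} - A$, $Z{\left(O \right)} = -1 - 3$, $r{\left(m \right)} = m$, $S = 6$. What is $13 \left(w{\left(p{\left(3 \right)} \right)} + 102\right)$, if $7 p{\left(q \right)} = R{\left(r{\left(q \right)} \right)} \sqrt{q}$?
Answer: $1326$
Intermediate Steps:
$Z{\left(O \right)} = -4$
$R{\left(A \right)} = -4 - A$
$p{\left(q \right)} = \frac{\sqrt{q} \left(-4 - q\right)}{7}$ ($p{\left(q \right)} = \frac{\left(-4 - q\right) \sqrt{q}}{7} = \frac{\sqrt{q} \left(-4 - q\right)}{7}$)
$w{\left(l \right)} = 0$
$13 \left(w{\left(p{\left(3 \right)} \right)} + 102\right) = 13 \left(0 + 102\right) = 13 \cdot 102 = 1326$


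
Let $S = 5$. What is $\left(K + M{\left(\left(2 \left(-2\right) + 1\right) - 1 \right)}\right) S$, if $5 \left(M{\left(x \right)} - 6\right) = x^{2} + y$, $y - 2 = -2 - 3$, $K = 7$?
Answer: $78$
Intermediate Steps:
$y = -3$ ($y = 2 - 5 = -3$)
$M{\left(x \right)} = \frac{27}{5} + \frac{x^{2}}{5}$ ($M{\left(x \right)} = 6 + \frac{x^{2} - 3}{5} = 6 + \frac{-3 + x^{2}}{5} = 6 + \left(- \frac{3}{5} + \frac{x^{2}}{5}\right) = \frac{27}{5} + \frac{x^{2}}{5}$)
$\left(K + M{\left(\left(2 \left(-2\right) + 1\right) - 1 \right)}\right) S = \left(7 + \left(\frac{27}{5} + \frac{\left(\left(2 \left(-2\right) + 1\right) - 1\right)^{2}}{5}\right)\right) 5 = \left(7 + \left(\frac{27}{5} + \frac{\left(\left(-4 + 1\right) - 1\right)^{2}}{5}\right)\right) 5 = \left(7 + \left(\frac{27}{5} + \frac{\left(-3 - 1\right)^{2}}{5}\right)\right) 5 = \left(7 + \left(\frac{27}{5} + \frac{\left(-4\right)^{2}}{5}\right)\right) 5 = \left(7 + \left(\frac{27}{5} + \frac{1}{5} \cdot 16\right)\right) 5 = \left(7 + \left(\frac{27}{5} + \frac{16}{5}\right)\right) 5 = \left(7 + \frac{43}{5}\right) 5 = \frac{78}{5} \cdot 5 = 78$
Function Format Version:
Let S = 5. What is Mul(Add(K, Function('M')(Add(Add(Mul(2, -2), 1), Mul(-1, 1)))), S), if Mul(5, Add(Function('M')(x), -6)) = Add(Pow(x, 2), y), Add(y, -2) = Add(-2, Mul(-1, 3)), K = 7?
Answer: 78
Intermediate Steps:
y = -3 (y = Add(2, Add(-2, Mul(-1, 3))) = Add(2, Add(-2, -3)) = Add(2, -5) = -3)
Function('M')(x) = Add(Rational(27, 5), Mul(Rational(1, 5), Pow(x, 2))) (Function('M')(x) = Add(6, Mul(Rational(1, 5), Add(Pow(x, 2), -3))) = Add(6, Mul(Rational(1, 5), Add(-3, Pow(x, 2)))) = Add(6, Add(Rational(-3, 5), Mul(Rational(1, 5), Pow(x, 2)))) = Add(Rational(27, 5), Mul(Rational(1, 5), Pow(x, 2))))
Mul(Add(K, Function('M')(Add(Add(Mul(2, -2), 1), Mul(-1, 1)))), S) = Mul(Add(7, Add(Rational(27, 5), Mul(Rational(1, 5), Pow(Add(Add(Mul(2, -2), 1), Mul(-1, 1)), 2)))), 5) = Mul(Add(7, Add(Rational(27, 5), Mul(Rational(1, 5), Pow(Add(Add(-4, 1), -1), 2)))), 5) = Mul(Add(7, Add(Rational(27, 5), Mul(Rational(1, 5), Pow(Add(-3, -1), 2)))), 5) = Mul(Add(7, Add(Rational(27, 5), Mul(Rational(1, 5), Pow(-4, 2)))), 5) = Mul(Add(7, Add(Rational(27, 5), Mul(Rational(1, 5), 16))), 5) = Mul(Add(7, Add(Rational(27, 5), Rational(16, 5))), 5) = Mul(Add(7, Rational(43, 5)), 5) = Mul(Rational(78, 5), 5) = 78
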